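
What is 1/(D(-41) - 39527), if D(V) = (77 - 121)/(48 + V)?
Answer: -7/276733 ≈ -2.5295e-5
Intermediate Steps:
D(V) = -44/(48 + V)
1/(D(-41) - 39527) = 1/(-44/(48 - 41) - 39527) = 1/(-44/7 - 39527) = 1/(-276733/7) = -7/276733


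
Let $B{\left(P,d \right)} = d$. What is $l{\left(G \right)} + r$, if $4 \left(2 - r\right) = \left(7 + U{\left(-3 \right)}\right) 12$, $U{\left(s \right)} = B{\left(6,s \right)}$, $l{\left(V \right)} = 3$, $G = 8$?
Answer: $-7$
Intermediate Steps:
$U{\left(s \right)} = s$
$r = -10$ ($r = 2 - \frac{\left(7 - 3\right) 12}{4} = 2 - \frac{4 \cdot 12}{4} = 2 - 12 = -10$)
$l{\left(G \right)} + r = 3 - 10 = -7$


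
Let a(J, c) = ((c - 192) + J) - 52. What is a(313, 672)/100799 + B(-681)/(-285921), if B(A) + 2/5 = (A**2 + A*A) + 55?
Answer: -155478210404/48034251465 ≈ -3.2368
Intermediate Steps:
a(J, c) = -244 + J + c (a(J, c) = ((-192 + c) + J) - 52 = (-192 + J + c) - 52 = -244 + J + c)
B(A) = 273/5 + 2*A**2 (B(A) = -2/5 + ((A**2 + A*A) + 55) = -2/5 + ((A**2 + A**2) + 55) = -2/5 + (2*A**2 + 55) = -2/5 + (55 + 2*A**2) = 273/5 + 2*A**2)
a(313, 672)/100799 + B(-681)/(-285921) = (-244 + 313 + 672)/100799 + (273/5 + 2*(-681)**2)/(-285921) = 741*(1/100799) + (273/5 + 2*463761)*(-1/285921) = 741/100799 + (273/5 + 927522)*(-1/285921) = 741/100799 + (4637883/5)*(-1/285921) = 741/100799 - 1545961/476535 = -155478210404/48034251465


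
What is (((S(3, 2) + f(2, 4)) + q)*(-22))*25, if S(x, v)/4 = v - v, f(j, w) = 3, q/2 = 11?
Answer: -13750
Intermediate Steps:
q = 22 (q = 2*11 = 22)
S(x, v) = 0 (S(x, v) = 4*(v - v) = 4*0 = 0)
(((S(3, 2) + f(2, 4)) + q)*(-22))*25 = (((0 + 3) + 22)*(-22))*25 = ((3 + 22)*(-22))*25 = (25*(-22))*25 = -550*25 = -13750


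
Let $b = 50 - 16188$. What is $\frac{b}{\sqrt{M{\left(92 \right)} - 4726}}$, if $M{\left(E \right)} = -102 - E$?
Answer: $\frac{8069 i \sqrt{1230}}{1230} \approx 230.07 i$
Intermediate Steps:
$b = -16138$ ($b = 50 - 16188 = -16138$)
$\frac{b}{\sqrt{M{\left(92 \right)} - 4726}} = - \frac{16138}{\sqrt{\left(-102 - 92\right) - 4726}} = - \frac{16138}{\sqrt{-194 - 4726}} = - \frac{16138}{\sqrt{-4920}} = - \frac{16138}{2 i \sqrt{1230}} = - 16138 \left(- \frac{i \sqrt{1230}}{2460}\right) = \frac{8069 i \sqrt{1230}}{1230}$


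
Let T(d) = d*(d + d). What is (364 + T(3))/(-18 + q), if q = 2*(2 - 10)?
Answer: -191/17 ≈ -11.235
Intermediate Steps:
T(d) = 2*d² (T(d) = d*(2*d) = 2*d²)
q = -16 (q = 2*(-8) = -16)
(364 + T(3))/(-18 + q) = (364 + 2*3²)/(-18 - 16) = (364 + 2*9)/(-34) = (364 + 18)*(-1/34) = 382*(-1/34) = -191/17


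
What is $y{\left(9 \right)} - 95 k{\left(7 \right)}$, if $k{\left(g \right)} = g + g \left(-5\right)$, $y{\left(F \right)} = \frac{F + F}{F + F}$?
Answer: $2661$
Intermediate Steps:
$y{\left(F \right)} = 1$ ($y{\left(F \right)} = \frac{2 F}{2 F} = 2 F \frac{1}{2 F} = 1$)
$k{\left(g \right)} = - 4 g$ ($k{\left(g \right)} = g - 5 g = - 4 g$)
$y{\left(9 \right)} - 95 k{\left(7 \right)} = 1 - 95 \left(\left(-4\right) 7\right) = 1 - -2660 = 1 + 2660 = 2661$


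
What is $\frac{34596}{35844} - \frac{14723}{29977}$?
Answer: $\frac{42446090}{89541299} \approx 0.47404$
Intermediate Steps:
$\frac{34596}{35844} - \frac{14723}{29977} = 34596 \cdot \frac{1}{35844} - \frac{14723}{29977} = \frac{2883}{2987} - \frac{14723}{29977} = \frac{42446090}{89541299}$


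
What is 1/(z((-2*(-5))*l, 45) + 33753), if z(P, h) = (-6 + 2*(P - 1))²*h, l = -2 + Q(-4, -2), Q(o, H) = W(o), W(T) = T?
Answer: 1/771033 ≈ 1.2970e-6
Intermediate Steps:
Q(o, H) = o
l = -6 (l = -2 - 4 = -6)
z(P, h) = h*(-8 + 2*P)² (z(P, h) = (-6 + 2*(-1 + P))²*h = (-6 + (-2 + 2*P))²*h = (-8 + 2*P)²*h = h*(-8 + 2*P)²)
1/(z((-2*(-5))*l, 45) + 33753) = 1/(4*45*(-4 - 2*(-5)*(-6))² + 33753) = 1/(4*45*(-4 + 10*(-6))² + 33753) = 1/(4*45*(-4 - 60)² + 33753) = 1/(4*45*(-64)² + 33753) = 1/(4*45*4096 + 33753) = 1/(737280 + 33753) = 1/771033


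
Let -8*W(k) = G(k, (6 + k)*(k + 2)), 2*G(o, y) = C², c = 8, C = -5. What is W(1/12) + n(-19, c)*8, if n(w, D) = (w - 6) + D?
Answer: -2201/16 ≈ -137.56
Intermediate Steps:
G(o, y) = 25/2 (G(o, y) = (½)*(-5)² = (½)*25 = 25/2)
W(k) = -25/16 (W(k) = -⅛*25/2 = -25/16)
n(w, D) = -6 + D + w (n(w, D) = (-6 + w) + D = -6 + D + w)
W(1/12) + n(-19, c)*8 = -25/16 + (-6 + 8 - 19)*8 = -25/16 - 17*8 = -25/16 - 136 = -2201/16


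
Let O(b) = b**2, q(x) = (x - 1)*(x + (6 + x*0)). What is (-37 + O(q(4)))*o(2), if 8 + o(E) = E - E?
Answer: -6904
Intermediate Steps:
q(x) = (-1 + x)*(6 + x) (q(x) = (-1 + x)*(x + (6 + 0)) = (-1 + x)*(x + 6) = (-1 + x)*(6 + x))
o(E) = -8 (o(E) = -8 + (E - E) = -8 + 0 = -8)
(-37 + O(q(4)))*o(2) = (-37 + (-6 + 4**2 + 5*4)**2)*(-8) = (-37 + (-6 + 16 + 20)**2)*(-8) = (-37 + 30**2)*(-8) = (-37 + 900)*(-8) = 863*(-8) = -6904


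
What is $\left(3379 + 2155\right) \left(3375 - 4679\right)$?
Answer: $-7216336$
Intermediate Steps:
$\left(3379 + 2155\right) \left(3375 - 4679\right) = 5534 \left(-1304\right) = -7216336$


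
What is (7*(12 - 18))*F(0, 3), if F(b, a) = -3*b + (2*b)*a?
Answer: 0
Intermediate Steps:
F(b, a) = -3*b + 2*a*b
(7*(12 - 18))*F(0, 3) = (7*(12 - 18))*(0*(-3 + 2*3)) = (7*(-6))*(0*(-3 + 6)) = -0*3 = -42*0 = 0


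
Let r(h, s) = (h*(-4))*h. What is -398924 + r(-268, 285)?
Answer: -686220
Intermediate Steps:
r(h, s) = -4*h² (r(h, s) = (-4*h)*h = -4*h²)
-398924 + r(-268, 285) = -398924 - 4*(-268)² = -398924 - 4*71824 = -398924 - 287296 = -686220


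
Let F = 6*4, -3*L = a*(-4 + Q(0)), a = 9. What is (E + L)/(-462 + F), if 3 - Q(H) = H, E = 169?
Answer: -86/219 ≈ -0.39269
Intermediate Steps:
Q(H) = 3 - H
L = 3 (L = -3*(-4 + (3 - 1*0)) = -3*(-4 + (3 + 0)) = -3*(-4 + 3) = -3*(-1) = -⅓*(-9) = 3)
F = 24
(E + L)/(-462 + F) = (169 + 3)/(-462 + 24) = 172/(-438) = 172*(-1/438) = -86/219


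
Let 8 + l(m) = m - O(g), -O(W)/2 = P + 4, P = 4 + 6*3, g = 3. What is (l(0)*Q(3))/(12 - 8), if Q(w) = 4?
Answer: 44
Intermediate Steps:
P = 22 (P = 4 + 18 = 22)
O(W) = -52 (O(W) = -2*(22 + 4) = -2*26 = -52)
l(m) = 44 + m (l(m) = -8 + (m - 1*(-52)) = -8 + (m + 52) = -8 + (52 + m) = 44 + m)
(l(0)*Q(3))/(12 - 8) = ((44 + 0)*4)/(12 - 8) = (44*4)/4 = 176*(1/4) = 44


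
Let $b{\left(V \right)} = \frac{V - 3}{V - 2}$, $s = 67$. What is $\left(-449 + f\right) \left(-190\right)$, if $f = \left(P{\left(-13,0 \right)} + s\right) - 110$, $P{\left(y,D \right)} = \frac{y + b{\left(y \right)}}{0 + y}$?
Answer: $\frac{3638918}{39} \approx 93306.0$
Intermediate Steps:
$b{\left(V \right)} = \frac{-3 + V}{-2 + V}$
$P{\left(y,D \right)} = \frac{y + \frac{-3 + y}{-2 + y}}{y}$ ($P{\left(y,D \right)} = \frac{y + \frac{-3 + y}{-2 + y}}{0 + y} = \frac{y + \frac{-3 + y}{-2 + y}}{y}$)
$f = - \frac{8206}{195}$ ($f = \left(\frac{-3 + \left(-13\right)^{2} - -13}{\left(-13\right) \left(-2 - 13\right)} + 67\right) - 110 = \left(- \frac{-3 + 169 + 13}{13 \left(-15\right)} + 67\right) - 110 = \left(\left(- \frac{1}{13}\right) \left(- \frac{1}{15}\right) 179 + 67\right) - 110 = \left(\frac{179}{195} + 67\right) - 110 = \frac{13244}{195} - 110 = - \frac{8206}{195} \approx -42.082$)
$\left(-449 + f\right) \left(-190\right) = \left(-449 - \frac{8206}{195}\right) \left(-190\right) = \left(- \frac{95761}{195}\right) \left(-190\right) = \frac{3638918}{39}$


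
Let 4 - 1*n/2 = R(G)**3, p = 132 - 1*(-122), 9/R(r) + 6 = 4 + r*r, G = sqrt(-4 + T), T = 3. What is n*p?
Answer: 15748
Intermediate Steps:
G = I (G = sqrt(-4 + 3) = sqrt(-1) = I ≈ 1.0*I)
R(r) = 9/(-2 + r**2) (R(r) = 9/(-6 + (4 + r*r)) = 9/(-6 + (4 + r**2)) = 9/(-2 + r**2))
p = 254 (p = 132 + 122 = 254)
n = 62 (n = 8 - 2*729/(-2 + I**2)**3 = 8 - 2*729/(-2 - 1)**3 = 8 - 2*(9/(-3))**3 = 8 - 2*(9*(-1/3))**3 = 8 - 2*(-3)**3 = 8 - 2*(-27) = 8 + 54 = 62)
n*p = 62*254 = 15748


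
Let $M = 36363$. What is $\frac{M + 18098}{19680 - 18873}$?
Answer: $\frac{54461}{807} \approx 67.486$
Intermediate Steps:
$\frac{M + 18098}{19680 - 18873} = \frac{36363 + 18098}{19680 - 18873} = \frac{54461}{807}$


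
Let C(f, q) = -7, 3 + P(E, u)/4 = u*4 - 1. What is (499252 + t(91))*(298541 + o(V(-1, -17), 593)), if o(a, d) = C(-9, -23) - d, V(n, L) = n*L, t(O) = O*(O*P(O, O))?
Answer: 3701586806372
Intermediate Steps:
P(E, u) = -16 + 16*u (P(E, u) = -12 + 4*(u*4 - 1) = -12 + 4*(4*u - 1) = -12 + 4*(-1 + 4*u) = -12 + (-4 + 16*u) = -16 + 16*u)
t(O) = O**2*(-16 + 16*O) (t(O) = O*(O*(-16 + 16*O)) = O**2*(-16 + 16*O))
V(n, L) = L*n
o(a, d) = -7 - d
(499252 + t(91))*(298541 + o(V(-1, -17), 593)) = (499252 + 16*91**2*(-1 + 91))*(298541 + (-7 - 1*593)) = (499252 + 16*8281*90)*(298541 + (-7 - 593)) = (499252 + 11924640)*(298541 - 600) = 12423892*297941 = 3701586806372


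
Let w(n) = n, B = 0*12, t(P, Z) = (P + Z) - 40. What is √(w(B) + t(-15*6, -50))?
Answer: 6*I*√5 ≈ 13.416*I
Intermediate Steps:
t(P, Z) = -40 + P + Z
B = 0
√(w(B) + t(-15*6, -50)) = √(0 + (-40 - 15*6 - 50)) = √(0 + (-40 - 90 - 50)) = √(0 - 180) = √(-180) = 6*I*√5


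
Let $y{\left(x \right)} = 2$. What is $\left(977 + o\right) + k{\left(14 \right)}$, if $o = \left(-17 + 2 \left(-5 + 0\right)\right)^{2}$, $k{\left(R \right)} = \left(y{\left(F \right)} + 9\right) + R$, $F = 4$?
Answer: $1731$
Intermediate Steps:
$k{\left(R \right)} = 11 + R$ ($k{\left(R \right)} = \left(2 + 9\right) + R = 11 + R$)
$o = 729$ ($o = \left(-17 + 2 \left(-5\right)\right)^{2} = \left(-17 - 10\right)^{2} = \left(-27\right)^{2} = 729$)
$\left(977 + o\right) + k{\left(14 \right)} = \left(977 + 729\right) + \left(11 + 14\right) = 1706 + 25 = 1731$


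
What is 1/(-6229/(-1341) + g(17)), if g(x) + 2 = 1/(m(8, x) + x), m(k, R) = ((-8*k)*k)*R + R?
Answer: 3875490/10250383 ≈ 0.37808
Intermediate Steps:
m(k, R) = R - 8*R*k² (m(k, R) = (-8*k²)*R + R = -8*R*k² + R = R - 8*R*k²)
g(x) = -2 - 1/(510*x) (g(x) = -2 + 1/(x*(1 - 8*8²) + x) = -2 + 1/(x*(1 - 8*64) + x) = -2 + 1/(x*(1 - 512) + x) = -2 + 1/(x*(-511) + x) = -2 + 1/(-511*x + x) = -2 + 1/(-510*x) = -2 - 1/(510*x))
1/(-6229/(-1341) + g(17)) = 1/(-6229/(-1341) + (-2 - 1/510/17)) = 1/(-6229*(-1/1341) + (-2 - 1/510*1/17)) = 1/(6229/1341 + (-2 - 1/8670)) = 1/(6229/1341 - 17341/8670) = 1/(10250383/3875490) = 3875490/10250383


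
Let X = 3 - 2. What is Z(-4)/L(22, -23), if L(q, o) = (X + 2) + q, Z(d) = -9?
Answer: -9/25 ≈ -0.36000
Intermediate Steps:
X = 1
L(q, o) = 3 + q (L(q, o) = (1 + 2) + q = 3 + q)
Z(-4)/L(22, -23) = -9/(3 + 22) = -9/25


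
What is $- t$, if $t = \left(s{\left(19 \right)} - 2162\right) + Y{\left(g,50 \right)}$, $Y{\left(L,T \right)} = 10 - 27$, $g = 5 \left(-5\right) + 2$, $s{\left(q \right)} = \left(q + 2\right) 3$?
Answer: $2116$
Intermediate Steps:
$s{\left(q \right)} = 6 + 3 q$ ($s{\left(q \right)} = \left(2 + q\right) 3 = 6 + 3 q$)
$g = -23$ ($g = -25 + 2 = -23$)
$Y{\left(L,T \right)} = -17$
$t = -2116$ ($t = \left(\left(6 + 3 \cdot 19\right) - 2162\right) - 17 = \left(\left(6 + 57\right) - 2162\right) - 17 = \left(63 - 2162\right) - 17 = -2099 - 17 = -2116$)
$- t = \left(-1\right) \left(-2116\right) = 2116$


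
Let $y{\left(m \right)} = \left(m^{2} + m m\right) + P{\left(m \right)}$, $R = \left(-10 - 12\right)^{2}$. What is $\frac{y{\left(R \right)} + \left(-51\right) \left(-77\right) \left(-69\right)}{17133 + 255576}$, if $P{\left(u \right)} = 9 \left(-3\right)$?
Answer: $\frac{197522}{272709} \approx 0.7243$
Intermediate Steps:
$P{\left(u \right)} = -27$
$R = 484$ ($R = \left(-22\right)^{2} = 484$)
$y{\left(m \right)} = -27 + 2 m^{2}$ ($y{\left(m \right)} = \left(m^{2} + m m\right) - 27 = \left(m^{2} + m^{2}\right) - 27 = 2 m^{2} - 27 = -27 + 2 m^{2}$)
$\frac{y{\left(R \right)} + \left(-51\right) \left(-77\right) \left(-69\right)}{17133 + 255576} = \frac{\left(-27 + 2 \cdot 484^{2}\right) + \left(-51\right) \left(-77\right) \left(-69\right)}{17133 + 255576} = \frac{\left(-27 + 2 \cdot 234256\right) + 3927 \left(-69\right)}{272709} = \left(\left(-27 + 468512\right) - 270963\right) \frac{1}{272709} = \left(468485 - 270963\right) \frac{1}{272709} = 197522 \cdot \frac{1}{272709} = \frac{197522}{272709}$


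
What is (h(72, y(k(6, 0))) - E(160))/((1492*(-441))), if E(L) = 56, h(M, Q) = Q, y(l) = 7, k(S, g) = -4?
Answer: 1/13428 ≈ 7.4471e-5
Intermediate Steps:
(h(72, y(k(6, 0))) - E(160))/((1492*(-441))) = (7 - 1*56)/((1492*(-441))) = (7 - 56)/(-657972) = -49*(-1/657972) = 1/13428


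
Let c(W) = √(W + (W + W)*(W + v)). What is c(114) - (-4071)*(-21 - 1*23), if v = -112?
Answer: -179124 + √570 ≈ -1.7910e+5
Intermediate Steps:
c(W) = √(W + 2*W*(-112 + W)) (c(W) = √(W + (W + W)*(W - 112)) = √(W + (2*W)*(-112 + W)) = √(W + 2*W*(-112 + W)))
c(114) - (-4071)*(-21 - 1*23) = √(114*(-223 + 2*114)) - (-4071)*(-21 - 1*23) = √(114*(-223 + 228)) - (-4071)*(-21 - 23) = √(114*5) - (-4071)*(-44) = √570 - 1*179124 = √570 - 179124 = -179124 + √570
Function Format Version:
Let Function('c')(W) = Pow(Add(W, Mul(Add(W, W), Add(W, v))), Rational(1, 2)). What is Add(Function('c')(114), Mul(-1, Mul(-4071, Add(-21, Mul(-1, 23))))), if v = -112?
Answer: Add(-179124, Pow(570, Rational(1, 2))) ≈ -1.7910e+5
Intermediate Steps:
Function('c')(W) = Pow(Add(W, Mul(2, W, Add(-112, W))), Rational(1, 2)) (Function('c')(W) = Pow(Add(W, Mul(Add(W, W), Add(W, -112))), Rational(1, 2)) = Pow(Add(W, Mul(Mul(2, W), Add(-112, W))), Rational(1, 2)) = Pow(Add(W, Mul(2, W, Add(-112, W))), Rational(1, 2)))
Add(Function('c')(114), Mul(-1, Mul(-4071, Add(-21, Mul(-1, 23))))) = Add(Pow(Mul(114, Add(-223, Mul(2, 114))), Rational(1, 2)), Mul(-1, Mul(-4071, Add(-21, Mul(-1, 23))))) = Add(Pow(Mul(114, Add(-223, 228)), Rational(1, 2)), Mul(-1, Mul(-4071, Add(-21, -23)))) = Add(Pow(Mul(114, 5), Rational(1, 2)), Mul(-1, Mul(-4071, -44))) = Add(Pow(570, Rational(1, 2)), Mul(-1, 179124)) = Add(Pow(570, Rational(1, 2)), -179124) = Add(-179124, Pow(570, Rational(1, 2)))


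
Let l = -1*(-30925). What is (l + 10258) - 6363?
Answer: 34820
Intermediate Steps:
l = 30925
(l + 10258) - 6363 = (30925 + 10258) - 6363 = 41183 - 6363 = 34820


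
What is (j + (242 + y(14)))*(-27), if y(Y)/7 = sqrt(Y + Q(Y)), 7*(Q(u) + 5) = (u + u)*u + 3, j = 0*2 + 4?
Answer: -6642 - 27*sqrt(3206) ≈ -8170.8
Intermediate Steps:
j = 4 (j = 0 + 4 = 4)
Q(u) = -32/7 + 2*u**2/7 (Q(u) = -5 + ((u + u)*u + 3)/7 = -5 + ((2*u)*u + 3)/7 = -5 + (2*u**2 + 3)/7 = -5 + (3 + 2*u**2)/7 = -5 + (3/7 + 2*u**2/7) = -32/7 + 2*u**2/7)
y(Y) = 7*sqrt(-32/7 + Y + 2*Y**2/7) (y(Y) = 7*sqrt(Y + (-32/7 + 2*Y**2/7)) = 7*sqrt(-32/7 + Y + 2*Y**2/7))
(j + (242 + y(14)))*(-27) = (4 + (242 + sqrt(-224 + 14*14**2 + 49*14)))*(-27) = (4 + (242 + sqrt(-224 + 14*196 + 686)))*(-27) = (4 + (242 + sqrt(-224 + 2744 + 686)))*(-27) = (4 + (242 + sqrt(3206)))*(-27) = (246 + sqrt(3206))*(-27) = -6642 - 27*sqrt(3206)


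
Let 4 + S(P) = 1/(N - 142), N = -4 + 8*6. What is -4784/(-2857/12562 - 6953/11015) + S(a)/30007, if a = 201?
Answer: 1946628623837182007/349393022560526 ≈ 5571.5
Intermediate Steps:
N = 44 (N = -4 + 48 = 44)
S(P) = -393/98 (S(P) = -4 + 1/(44 - 142) = -4 + 1/(-98) = -4 - 1/98 = -393/98)
-4784/(-2857/12562 - 6953/11015) + S(a)/30007 = -4784/(-2857/12562 - 6953/11015) - 393/98/30007 = -4784/(-2857*1/12562 - 6953*1/11015) - 393/98*1/30007 = -4784/(-2857/12562 - 6953/11015) - 393/2940686 = -4784/(-118813441/138370430) - 393/2940686 = -4784*(-138370430/118813441) - 393/2940686 = 661964137120/118813441 - 393/2940686 = 1946628623837182007/349393022560526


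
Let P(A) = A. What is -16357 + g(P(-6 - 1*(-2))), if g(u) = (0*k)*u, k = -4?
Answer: -16357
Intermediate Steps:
g(u) = 0 (g(u) = (0*(-4))*u = 0*u = 0)
-16357 + g(P(-6 - 1*(-2))) = -16357 + 0 = -16357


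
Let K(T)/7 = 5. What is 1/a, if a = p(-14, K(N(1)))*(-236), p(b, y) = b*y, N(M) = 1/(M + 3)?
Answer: 1/115640 ≈ 8.6475e-6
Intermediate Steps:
N(M) = 1/(3 + M)
K(T) = 35 (K(T) = 7*5 = 35)
a = 115640 (a = -14*35*(-236) = -490*(-236) = 115640)
1/a = 1/115640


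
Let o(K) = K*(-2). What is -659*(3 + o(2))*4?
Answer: 2636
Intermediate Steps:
o(K) = -2*K
-659*(3 + o(2))*4 = -659*(3 - 2*2)*4 = -659*(3 - 4)*4 = -(-659)*4 = -659*(-4) = 2636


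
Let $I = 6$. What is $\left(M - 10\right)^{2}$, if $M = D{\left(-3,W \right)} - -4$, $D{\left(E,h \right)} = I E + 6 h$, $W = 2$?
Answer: $144$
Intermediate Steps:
$D{\left(E,h \right)} = 6 E + 6 h$
$M = -2$ ($M = \left(6 \left(-3\right) + 6 \cdot 2\right) - -4 = \left(-18 + 12\right) + 4 = -6 + 4 = -2$)
$\left(M - 10\right)^{2} = \left(-2 - 10\right)^{2} = \left(-12\right)^{2} = 144$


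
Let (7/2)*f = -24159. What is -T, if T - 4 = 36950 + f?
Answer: -210360/7 ≈ -30051.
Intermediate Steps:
f = -48318/7 (f = (2/7)*(-24159) = -48318/7 ≈ -6902.6)
T = 210360/7 (T = 4 + (36950 - 48318/7) = 4 + 210332/7 = 210360/7 ≈ 30051.)
-T = -1*210360/7 = -210360/7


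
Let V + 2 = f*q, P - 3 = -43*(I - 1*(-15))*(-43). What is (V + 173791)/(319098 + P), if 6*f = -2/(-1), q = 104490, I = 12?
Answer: 208619/369024 ≈ 0.56533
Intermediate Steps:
P = 49926 (P = 3 - 43*(12 - 1*(-15))*(-43) = 3 - 43*(12 + 15)*(-43) = 3 - 43*27*(-43) = 3 - 1161*(-43) = 3 + 49923 = 49926)
f = 1/3 (f = (-2/(-1))/6 = (-2*(-1))/6 = (1/6)*2 = 1/3 ≈ 0.33333)
V = 34828 (V = -2 + (1/3)*104490 = -2 + 34830 = 34828)
(V + 173791)/(319098 + P) = (34828 + 173791)/(319098 + 49926) = 208619/369024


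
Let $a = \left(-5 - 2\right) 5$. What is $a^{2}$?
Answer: $1225$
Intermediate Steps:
$a = -35$ ($a = \left(-7\right) 5 = -35$)
$a^{2} = \left(-35\right)^{2} = 1225$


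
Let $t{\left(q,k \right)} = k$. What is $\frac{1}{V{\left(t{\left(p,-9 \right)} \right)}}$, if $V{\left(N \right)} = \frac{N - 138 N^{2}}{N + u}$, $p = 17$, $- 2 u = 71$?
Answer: $\frac{89}{22374} \approx 0.0039778$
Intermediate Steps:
$u = - \frac{71}{2}$ ($u = \left(- \frac{1}{2}\right) 71 = - \frac{71}{2} \approx -35.5$)
$V{\left(N \right)} = \frac{N - 138 N^{2}}{- \frac{71}{2} + N}$ ($V{\left(N \right)} = \frac{N - 138 N^{2}}{N - \frac{71}{2}} = \frac{N - 138 N^{2}}{- \frac{71}{2} + N}$)
$\frac{1}{V{\left(t{\left(p,-9 \right)} \right)}} = \frac{1}{2 \left(-9\right) \frac{1}{-71 + 2 \left(-9\right)} \left(1 - -1242\right)} = \frac{1}{2 \left(-9\right) \frac{1}{-71 - 18} \left(1 + 1242\right)} = \frac{1}{2 \left(-9\right) \frac{1}{-89} \cdot 1243} = \frac{1}{2 \left(-9\right) \left(- \frac{1}{89}\right) 1243} = \frac{1}{\frac{22374}{89}} = \frac{89}{22374}$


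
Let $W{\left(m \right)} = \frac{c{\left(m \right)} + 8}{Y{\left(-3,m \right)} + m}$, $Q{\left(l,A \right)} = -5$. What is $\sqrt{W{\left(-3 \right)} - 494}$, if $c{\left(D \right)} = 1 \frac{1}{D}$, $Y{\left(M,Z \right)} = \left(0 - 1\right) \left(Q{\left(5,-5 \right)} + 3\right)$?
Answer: $\frac{i \sqrt{4515}}{3} \approx 22.398 i$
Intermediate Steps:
$Y{\left(M,Z \right)} = 2$ ($Y{\left(M,Z \right)} = \left(0 - 1\right) \left(-5 + 3\right) = \left(-1\right) \left(-2\right) = 2$)
$c{\left(D \right)} = \frac{1}{D}$
$W{\left(m \right)} = \frac{8 + \frac{1}{m}}{2 + m}$ ($W{\left(m \right)} = \frac{\frac{1}{m} + 8}{2 + m} = \frac{8 + \frac{1}{m}}{2 + m}$)
$\sqrt{W{\left(-3 \right)} - 494} = \sqrt{\frac{1 + 8 \left(-3\right)}{\left(-3\right) \left(2 - 3\right)} - 494} = \sqrt{- \frac{1 - 24}{3 \left(-1\right)} - 494} = \sqrt{\left(- \frac{1}{3}\right) \left(-1\right) \left(-23\right) - 494} = \sqrt{- \frac{23}{3} - 494} = \sqrt{- \frac{1505}{3}} = \frac{i \sqrt{4515}}{3}$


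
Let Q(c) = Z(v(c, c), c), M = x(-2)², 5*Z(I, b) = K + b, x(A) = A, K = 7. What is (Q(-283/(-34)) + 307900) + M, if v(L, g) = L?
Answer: 52344201/170 ≈ 3.0791e+5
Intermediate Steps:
Z(I, b) = 7/5 + b/5 (Z(I, b) = (7 + b)/5 = 7/5 + b/5)
M = 4 (M = (-2)² = 4)
Q(c) = 7/5 + c/5
(Q(-283/(-34)) + 307900) + M = ((7/5 + (-283/(-34))/5) + 307900) + 4 = ((7/5 + (-283*(-1/34))/5) + 307900) + 4 = ((7/5 + (⅕)*(283/34)) + 307900) + 4 = ((7/5 + 283/170) + 307900) + 4 = (521/170 + 307900) + 4 = 52343521/170 + 4 = 52344201/170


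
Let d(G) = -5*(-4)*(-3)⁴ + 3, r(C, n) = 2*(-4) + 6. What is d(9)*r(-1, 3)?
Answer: -3246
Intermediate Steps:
r(C, n) = -2 (r(C, n) = -8 + 6 = -2)
d(G) = 1623 (d(G) = 20*81 + 3 = 1620 + 3 = 1623)
d(9)*r(-1, 3) = 1623*(-2) = -3246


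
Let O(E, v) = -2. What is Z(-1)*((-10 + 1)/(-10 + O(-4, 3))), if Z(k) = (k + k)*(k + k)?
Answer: 3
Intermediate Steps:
Z(k) = 4*k**2 (Z(k) = (2*k)*(2*k) = 4*k**2)
Z(-1)*((-10 + 1)/(-10 + O(-4, 3))) = (4*(-1)**2)*((-10 + 1)/(-10 - 2)) = (4*1)*(-9/(-12)) = 4*(-9*(-1/12)) = 4*(3/4) = 3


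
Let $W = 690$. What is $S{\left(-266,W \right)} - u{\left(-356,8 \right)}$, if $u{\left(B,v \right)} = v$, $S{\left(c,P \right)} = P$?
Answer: $682$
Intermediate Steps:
$S{\left(-266,W \right)} - u{\left(-356,8 \right)} = 690 - 8 = 682$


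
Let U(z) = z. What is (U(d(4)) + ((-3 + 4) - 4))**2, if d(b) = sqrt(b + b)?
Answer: 17 - 12*sqrt(2) ≈ 0.029437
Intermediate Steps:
d(b) = sqrt(2)*sqrt(b) (d(b) = sqrt(2*b) = sqrt(2)*sqrt(b))
(U(d(4)) + ((-3 + 4) - 4))**2 = (sqrt(2)*sqrt(4) + ((-3 + 4) - 4))**2 = (sqrt(2)*2 + (1 - 4))**2 = (2*sqrt(2) - 3)**2 = (-3 + 2*sqrt(2))**2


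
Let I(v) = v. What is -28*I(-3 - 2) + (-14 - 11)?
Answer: 115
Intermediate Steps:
-28*I(-3 - 2) + (-14 - 11) = -28*(-3 - 2) + (-14 - 11) = -28*(-5) - 25 = 140 - 25 = 115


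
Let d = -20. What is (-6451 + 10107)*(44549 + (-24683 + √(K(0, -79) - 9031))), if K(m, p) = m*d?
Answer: 72630096 + 3656*I*√9031 ≈ 7.263e+7 + 3.4744e+5*I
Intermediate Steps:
K(m, p) = -20*m (K(m, p) = m*(-20) = -20*m)
(-6451 + 10107)*(44549 + (-24683 + √(K(0, -79) - 9031))) = (-6451 + 10107)*(44549 + (-24683 + √(-20*0 - 9031))) = 3656*(44549 + (-24683 + √(0 - 9031))) = 3656*(44549 + (-24683 + √(-9031))) = 3656*(44549 + (-24683 + I*√9031)) = 3656*(19866 + I*√9031) = 72630096 + 3656*I*√9031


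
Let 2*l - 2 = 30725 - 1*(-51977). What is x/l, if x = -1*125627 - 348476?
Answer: -474103/41352 ≈ -11.465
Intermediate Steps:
l = 41352 (l = 1 + (30725 - 1*(-51977))/2 = 1 + (30725 + 51977)/2 = 1 + (½)*82702 = 1 + 41351 = 41352)
x = -474103 (x = -125627 - 348476 = -474103)
x/l = -474103/41352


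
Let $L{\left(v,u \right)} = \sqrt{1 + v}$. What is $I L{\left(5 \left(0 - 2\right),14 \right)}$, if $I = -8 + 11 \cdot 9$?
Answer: $273 i \approx 273.0 i$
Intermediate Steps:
$I = 91$ ($I = -8 + 99 = 91$)
$I L{\left(5 \left(0 - 2\right),14 \right)} = 91 \sqrt{1 + 5 \left(0 - 2\right)} = 91 \sqrt{1 + 5 \left(-2\right)} = 91 \sqrt{1 - 10} = 91 \sqrt{-9} = 91 \cdot 3 i = 273 i$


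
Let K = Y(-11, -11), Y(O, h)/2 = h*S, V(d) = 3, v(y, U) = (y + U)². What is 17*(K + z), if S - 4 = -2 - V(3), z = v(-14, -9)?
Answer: 9367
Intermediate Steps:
v(y, U) = (U + y)²
z = 529 (z = (-9 - 14)² = (-23)² = 529)
S = -1 (S = 4 + (-2 - 1*3) = 4 + (-2 - 3) = 4 - 5 = -1)
Y(O, h) = -2*h (Y(O, h) = 2*(h*(-1)) = 2*(-h) = -2*h)
K = 22 (K = -2*(-11) = 22)
17*(K + z) = 17*(22 + 529) = 17*551 = 9367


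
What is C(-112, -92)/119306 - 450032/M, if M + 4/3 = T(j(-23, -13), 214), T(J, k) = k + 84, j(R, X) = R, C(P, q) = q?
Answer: -40268658814/26545585 ≈ -1517.0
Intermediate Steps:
T(J, k) = 84 + k
M = 890/3 (M = -4/3 + (84 + 214) = -4/3 + 298 = 890/3 ≈ 296.67)
C(-112, -92)/119306 - 450032/M = -92/119306 - 450032/890/3 = -92*1/119306 - 450032*3/890 = -46/59653 - 675048/445 = -40268658814/26545585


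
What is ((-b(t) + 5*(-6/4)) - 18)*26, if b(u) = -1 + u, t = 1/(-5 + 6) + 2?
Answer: -715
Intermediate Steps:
t = 3 (t = 1/1 + 2 = 1 + 2 = 3)
((-b(t) + 5*(-6/4)) - 18)*26 = ((-(-1 + 3) + 5*(-6/4)) - 18)*26 = ((-1*2 + 5*(-6*¼)) - 18)*26 = ((-2 + 5*(-3/2)) - 18)*26 = ((-2 - 15/2) - 18)*26 = (-19/2 - 18)*26 = -55/2*26 = -715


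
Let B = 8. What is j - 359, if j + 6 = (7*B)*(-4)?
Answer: -589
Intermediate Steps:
j = -230 (j = -6 + (7*8)*(-4) = -6 + 56*(-4) = -6 - 224 = -230)
j - 359 = -230 - 359 = -589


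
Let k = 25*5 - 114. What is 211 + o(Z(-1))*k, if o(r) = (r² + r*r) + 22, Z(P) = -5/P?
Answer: 1003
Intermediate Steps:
o(r) = 22 + 2*r² (o(r) = (r² + r²) + 22 = 2*r² + 22 = 22 + 2*r²)
k = 11 (k = 125 - 114 = 11)
211 + o(Z(-1))*k = 211 + (22 + 2*(-5/(-1))²)*11 = 211 + (22 + 2*(-5*(-1))²)*11 = 211 + (22 + 2*5²)*11 = 211 + (22 + 2*25)*11 = 211 + (22 + 50)*11 = 211 + 72*11 = 211 + 792 = 1003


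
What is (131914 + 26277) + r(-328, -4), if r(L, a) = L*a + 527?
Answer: 160030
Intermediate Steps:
r(L, a) = 527 + L*a
(131914 + 26277) + r(-328, -4) = (131914 + 26277) + (527 - 328*(-4)) = 158191 + (527 + 1312) = 158191 + 1839 = 160030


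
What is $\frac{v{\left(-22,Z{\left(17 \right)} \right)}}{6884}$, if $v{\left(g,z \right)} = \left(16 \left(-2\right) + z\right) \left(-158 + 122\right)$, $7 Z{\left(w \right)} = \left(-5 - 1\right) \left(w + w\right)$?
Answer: $\frac{3852}{12047} \approx 0.31975$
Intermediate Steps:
$Z{\left(w \right)} = - \frac{12 w}{7}$ ($Z{\left(w \right)} = \frac{\left(-5 - 1\right) \left(w + w\right)}{7} = \frac{\left(-6\right) 2 w}{7} = \frac{\left(-12\right) w}{7} = - \frac{12 w}{7}$)
$v{\left(g,z \right)} = 1152 - 36 z$ ($v{\left(g,z \right)} = \left(-32 + z\right) \left(-36\right) = 1152 - 36 z$)
$\frac{v{\left(-22,Z{\left(17 \right)} \right)}}{6884} = \frac{1152 - 36 \left(\left(- \frac{12}{7}\right) 17\right)}{6884} = \left(1152 - - \frac{7344}{7}\right) \frac{1}{6884} = \left(1152 + \frac{7344}{7}\right) \frac{1}{6884} = \frac{15408}{7} \cdot \frac{1}{6884} = \frac{3852}{12047}$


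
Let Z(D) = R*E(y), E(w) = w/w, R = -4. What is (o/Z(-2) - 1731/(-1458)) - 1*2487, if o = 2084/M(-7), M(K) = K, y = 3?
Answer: -8203529/3402 ≈ -2411.4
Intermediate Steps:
E(w) = 1
Z(D) = -4 (Z(D) = -4*1 = -4)
o = -2084/7 (o = 2084/(-7) = 2084*(-⅐) = -2084/7 ≈ -297.71)
(o/Z(-2) - 1731/(-1458)) - 1*2487 = (-2084/7/(-4) - 1731/(-1458)) - 1*2487 = (-2084/7*(-¼) - 1731*(-1/1458)) - 2487 = (521/7 + 577/486) - 2487 = 257245/3402 - 2487 = -8203529/3402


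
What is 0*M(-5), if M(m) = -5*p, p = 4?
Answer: 0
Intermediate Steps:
M(m) = -20 (M(m) = -5*4 = -20)
0*M(-5) = 0*(-20) = 0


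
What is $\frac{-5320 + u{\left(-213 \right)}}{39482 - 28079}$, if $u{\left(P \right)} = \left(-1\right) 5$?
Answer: $- \frac{1775}{3801} \approx -0.46698$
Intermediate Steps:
$u{\left(P \right)} = -5$
$\frac{-5320 + u{\left(-213 \right)}}{39482 - 28079} = \frac{-5320 - 5}{39482 - 28079} = - \frac{5325}{11403} = \left(-5325\right) \frac{1}{11403} = - \frac{1775}{3801}$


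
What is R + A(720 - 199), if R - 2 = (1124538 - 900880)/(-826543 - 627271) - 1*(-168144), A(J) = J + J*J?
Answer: 319917474127/726907 ≈ 4.4011e+5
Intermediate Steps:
A(J) = J + J**2
R = 122226392593/726907 (R = 2 + ((1124538 - 900880)/(-826543 - 627271) - 1*(-168144)) = 2 + (223658/(-1453814) + 168144) = 2 + (223658*(-1/1453814) + 168144) = 2 + (-111829/726907 + 168144) = 2 + 122224938779/726907 = 122226392593/726907 ≈ 1.6815e+5)
R + A(720 - 199) = 122226392593/726907 + (720 - 199)*(1 + (720 - 199)) = 122226392593/726907 + 521*(1 + 521) = 122226392593/726907 + 521*522 = 122226392593/726907 + 271962 = 319917474127/726907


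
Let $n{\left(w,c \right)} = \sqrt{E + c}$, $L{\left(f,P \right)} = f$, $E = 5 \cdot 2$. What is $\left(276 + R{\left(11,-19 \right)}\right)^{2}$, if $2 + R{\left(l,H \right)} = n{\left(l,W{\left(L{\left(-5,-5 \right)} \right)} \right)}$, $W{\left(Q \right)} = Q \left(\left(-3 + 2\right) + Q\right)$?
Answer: $75116 + 1096 \sqrt{10} \approx 78582.0$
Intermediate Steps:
$E = 10$
$W{\left(Q \right)} = Q \left(-1 + Q\right)$
$n{\left(w,c \right)} = \sqrt{10 + c}$
$R{\left(l,H \right)} = -2 + 2 \sqrt{10}$ ($R{\left(l,H \right)} = -2 + \sqrt{10 - 5 \left(-1 - 5\right)} = -2 + \sqrt{10 - -30} = -2 + \sqrt{10 + 30} = -2 + \sqrt{40} = -2 + 2 \sqrt{10}$)
$\left(276 + R{\left(11,-19 \right)}\right)^{2} = \left(276 - \left(2 - 2 \sqrt{10}\right)\right)^{2} = \left(274 + 2 \sqrt{10}\right)^{2}$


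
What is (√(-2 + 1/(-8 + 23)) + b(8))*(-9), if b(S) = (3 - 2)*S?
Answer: -72 - 3*I*√435/5 ≈ -72.0 - 12.514*I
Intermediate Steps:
b(S) = S (b(S) = 1*S = S)
(√(-2 + 1/(-8 + 23)) + b(8))*(-9) = (√(-2 + 1/(-8 + 23)) + 8)*(-9) = (√(-2 + 1/15) + 8)*(-9) = (√(-29/15) + 8)*(-9) = (I*√435/15 + 8)*(-9) = (8 + I*√435/15)*(-9) = -72 - 3*I*√435/5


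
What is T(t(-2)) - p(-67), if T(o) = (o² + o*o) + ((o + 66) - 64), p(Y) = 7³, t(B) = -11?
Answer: -110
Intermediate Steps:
p(Y) = 343
T(o) = 2 + o + 2*o² (T(o) = (o² + o²) + ((66 + o) - 64) = 2*o² + (2 + o) = 2 + o + 2*o²)
T(t(-2)) - p(-67) = (2 - 11 + 2*(-11)²) - 1*343 = (2 - 11 + 2*121) - 343 = (2 - 11 + 242) - 343 = 233 - 343 = -110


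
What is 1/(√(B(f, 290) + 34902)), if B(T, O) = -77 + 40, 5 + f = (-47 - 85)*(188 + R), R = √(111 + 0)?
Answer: √34865/34865 ≈ 0.0053556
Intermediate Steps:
R = √111 ≈ 10.536
f = -24821 - 132*√111 (f = -5 + (-47 - 85)*(188 + √111) = -5 - 132*(188 + √111) = -5 + (-24816 - 132*√111) = -24821 - 132*√111 ≈ -26212.)
B(T, O) = -37
1/(√(B(f, 290) + 34902)) = 1/(√(-37 + 34902)) = 1/(√34865) = √34865/34865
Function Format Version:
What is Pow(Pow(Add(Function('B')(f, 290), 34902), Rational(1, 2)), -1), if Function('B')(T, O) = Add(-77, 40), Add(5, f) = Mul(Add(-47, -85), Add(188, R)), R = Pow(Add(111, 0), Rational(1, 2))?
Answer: Mul(Rational(1, 34865), Pow(34865, Rational(1, 2))) ≈ 0.0053556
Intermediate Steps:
R = Pow(111, Rational(1, 2)) ≈ 10.536
f = Add(-24821, Mul(-132, Pow(111, Rational(1, 2)))) (f = Add(-5, Mul(Add(-47, -85), Add(188, Pow(111, Rational(1, 2))))) = Add(-5, Mul(-132, Add(188, Pow(111, Rational(1, 2))))) = Add(-5, Add(-24816, Mul(-132, Pow(111, Rational(1, 2))))) = Add(-24821, Mul(-132, Pow(111, Rational(1, 2)))) ≈ -26212.)
Function('B')(T, O) = -37
Pow(Pow(Add(Function('B')(f, 290), 34902), Rational(1, 2)), -1) = Pow(Pow(Add(-37, 34902), Rational(1, 2)), -1) = Pow(Pow(34865, Rational(1, 2)), -1) = Mul(Rational(1, 34865), Pow(34865, Rational(1, 2)))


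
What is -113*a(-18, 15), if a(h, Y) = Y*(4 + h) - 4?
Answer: 24182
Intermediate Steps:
a(h, Y) = -4 + Y*(4 + h)
-113*a(-18, 15) = -113*(-4 + 4*15 + 15*(-18)) = -113*(-4 + 60 - 270) = -113*(-214) = 24182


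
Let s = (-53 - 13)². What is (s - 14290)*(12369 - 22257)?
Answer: 98227392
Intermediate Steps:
s = 4356 (s = (-66)² = 4356)
(s - 14290)*(12369 - 22257) = (4356 - 14290)*(12369 - 22257) = -9934*(-9888) = 98227392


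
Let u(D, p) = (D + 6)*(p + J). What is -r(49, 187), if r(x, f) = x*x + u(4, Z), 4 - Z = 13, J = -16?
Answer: -2151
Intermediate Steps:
Z = -9 (Z = 4 - 1*13 = 4 - 13 = -9)
u(D, p) = (-16 + p)*(6 + D) (u(D, p) = (D + 6)*(p - 16) = (6 + D)*(-16 + p) = (-16 + p)*(6 + D))
r(x, f) = -250 + x**2 (r(x, f) = x*x + (-96 - 16*4 + 6*(-9) + 4*(-9)) = x**2 + (-96 - 64 - 54 - 36) = x**2 - 250 = -250 + x**2)
-r(49, 187) = -(-250 + 49**2) = -(-250 + 2401) = -1*2151 = -2151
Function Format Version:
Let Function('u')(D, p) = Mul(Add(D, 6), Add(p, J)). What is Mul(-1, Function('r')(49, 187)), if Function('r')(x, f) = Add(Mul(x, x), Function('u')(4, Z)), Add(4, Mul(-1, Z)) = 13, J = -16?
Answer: -2151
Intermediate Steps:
Z = -9 (Z = Add(4, Mul(-1, 13)) = Add(4, -13) = -9)
Function('u')(D, p) = Mul(Add(-16, p), Add(6, D)) (Function('u')(D, p) = Mul(Add(D, 6), Add(p, -16)) = Mul(Add(6, D), Add(-16, p)) = Mul(Add(-16, p), Add(6, D)))
Function('r')(x, f) = Add(-250, Pow(x, 2)) (Function('r')(x, f) = Add(Mul(x, x), Add(-96, Mul(-16, 4), Mul(6, -9), Mul(4, -9))) = Add(Pow(x, 2), Add(-96, -64, -54, -36)) = Add(Pow(x, 2), -250) = Add(-250, Pow(x, 2)))
Mul(-1, Function('r')(49, 187)) = Mul(-1, Add(-250, Pow(49, 2))) = Mul(-1, Add(-250, 2401)) = Mul(-1, 2151) = -2151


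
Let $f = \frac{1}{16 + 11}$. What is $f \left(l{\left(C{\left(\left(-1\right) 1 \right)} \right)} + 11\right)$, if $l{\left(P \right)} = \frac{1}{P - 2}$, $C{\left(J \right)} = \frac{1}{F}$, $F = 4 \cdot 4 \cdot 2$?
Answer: $\frac{661}{1701} \approx 0.3886$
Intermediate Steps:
$F = 32$ ($F = 16 \cdot 2 = 32$)
$f = \frac{1}{27} \approx 0.037037$
$C{\left(J \right)} = \frac{1}{32}$
$l{\left(P \right)} = \frac{1}{-2 + P}$
$f \left(l{\left(C{\left(\left(-1\right) 1 \right)} \right)} + 11\right) = \frac{\frac{1}{-2 + \frac{1}{32}} + 11}{27} = \frac{\frac{1}{- \frac{63}{32}} + 11}{27} = \frac{- \frac{32}{63} + 11}{27} = \frac{1}{27} \cdot \frac{661}{63} = \frac{661}{1701}$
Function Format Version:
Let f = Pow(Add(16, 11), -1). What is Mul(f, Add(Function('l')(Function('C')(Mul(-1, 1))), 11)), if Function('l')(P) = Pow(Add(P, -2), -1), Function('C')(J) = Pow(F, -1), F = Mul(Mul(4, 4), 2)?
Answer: Rational(661, 1701) ≈ 0.38860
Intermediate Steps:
F = 32 (F = Mul(16, 2) = 32)
f = Rational(1, 27) (f = Pow(27, -1) = Rational(1, 27) ≈ 0.037037)
Function('C')(J) = Rational(1, 32) (Function('C')(J) = Pow(32, -1) = Rational(1, 32))
Function('l')(P) = Pow(Add(-2, P), -1)
Mul(f, Add(Function('l')(Function('C')(Mul(-1, 1))), 11)) = Mul(Rational(1, 27), Add(Pow(Add(-2, Rational(1, 32)), -1), 11)) = Mul(Rational(1, 27), Add(Pow(Rational(-63, 32), -1), 11)) = Mul(Rational(1, 27), Add(Rational(-32, 63), 11)) = Mul(Rational(1, 27), Rational(661, 63)) = Rational(661, 1701)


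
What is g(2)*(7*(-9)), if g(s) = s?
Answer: -126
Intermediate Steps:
g(2)*(7*(-9)) = 2*(7*(-9)) = 2*(-63) = -126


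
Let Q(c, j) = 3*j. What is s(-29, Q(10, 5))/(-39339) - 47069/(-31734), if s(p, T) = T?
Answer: 68561903/46236438 ≈ 1.4829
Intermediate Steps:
s(-29, Q(10, 5))/(-39339) - 47069/(-31734) = (3*5)/(-39339) - 47069/(-31734) = 15*(-1/39339) - 47069*(-1/31734) = -5/13113 + 47069/31734 = 68561903/46236438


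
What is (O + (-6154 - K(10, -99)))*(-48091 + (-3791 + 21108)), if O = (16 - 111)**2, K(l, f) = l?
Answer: -88044414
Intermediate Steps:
O = 9025 (O = (-95)**2 = 9025)
(O + (-6154 - K(10, -99)))*(-48091 + (-3791 + 21108)) = (9025 + (-6154 - 1*10))*(-48091 + (-3791 + 21108)) = (9025 + (-6154 - 10))*(-48091 + 17317) = (9025 - 6164)*(-30774) = 2861*(-30774) = -88044414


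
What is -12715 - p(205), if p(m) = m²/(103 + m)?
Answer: -3958245/308 ≈ -12851.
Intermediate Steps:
p(m) = m²/(103 + m)
-12715 - p(205) = -12715 - 205²/(103 + 205) = -12715 - 42025/308 = -3958245/308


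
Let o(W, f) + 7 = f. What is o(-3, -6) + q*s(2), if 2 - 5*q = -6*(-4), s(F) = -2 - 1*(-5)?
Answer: -131/5 ≈ -26.200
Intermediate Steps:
s(F) = 3 (s(F) = -2 + 5 = 3)
o(W, f) = -7 + f
q = -22/5 (q = ⅖ - (-6)*(-4)/5 = ⅖ - ⅕*24 = ⅖ - 24/5 = -22/5 ≈ -4.4000)
o(-3, -6) + q*s(2) = (-7 - 6) - 22/5*3 = -13 - 66/5 = -131/5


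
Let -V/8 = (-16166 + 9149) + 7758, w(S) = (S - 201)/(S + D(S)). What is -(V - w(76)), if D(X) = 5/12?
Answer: 5434476/917 ≈ 5926.4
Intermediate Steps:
D(X) = 5/12 (D(X) = 5*(1/12) = 5/12)
w(S) = (-201 + S)/(5/12 + S) (w(S) = (S - 201)/(S + 5/12) = (-201 + S)/(5/12 + S))
V = -5928 (V = -8*((-16166 + 9149) + 7758) = -8*(-7017 + 7758) = -8*741 = -5928)
-(V - w(76)) = -(-5928 - 12*(-201 + 76)/(5 + 12*76)) = -(-5928 - 12*(-125)/(5 + 912)) = -(-5928 - 12*(-125)/917) = -(-5928 - 1*(-1500/917)) = -(-5928 + 1500/917) = -1*(-5434476/917) = 5434476/917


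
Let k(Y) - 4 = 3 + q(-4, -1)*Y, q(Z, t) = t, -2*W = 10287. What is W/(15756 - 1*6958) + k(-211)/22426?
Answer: -113430167/197303948 ≈ -0.57490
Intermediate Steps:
W = -10287/2 (W = -1/2*10287 = -10287/2 ≈ -5143.5)
k(Y) = 7 - Y (k(Y) = 4 + (3 - Y) = 7 - Y)
W/(15756 - 1*6958) + k(-211)/22426 = -10287/(2*(15756 - 1*6958)) + (7 - 1*(-211))/22426 = -10287/(2*(15756 - 6958)) + (7 + 211)*(1/22426) = -10287/2/8798 + 218*(1/22426) = -10287/2*1/8798 + 109/11213 = -10287/17596 + 109/11213 = -113430167/197303948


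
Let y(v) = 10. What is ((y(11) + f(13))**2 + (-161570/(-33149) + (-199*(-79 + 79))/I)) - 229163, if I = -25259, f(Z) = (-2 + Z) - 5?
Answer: -7587876573/33149 ≈ -2.2890e+5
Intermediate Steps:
f(Z) = -7 + Z
((y(11) + f(13))**2 + (-161570/(-33149) + (-199*(-79 + 79))/I)) - 229163 = ((10 + (-7 + 13))**2 + (-161570/(-33149) - 199*(-79 + 79)/(-25259))) - 229163 = ((10 + 6)**2 + (-161570*(-1/33149) - 199*0*(-1/25259))) - 229163 = (16**2 + (161570/33149 + 0*(-1/25259))) - 229163 = (256 + (161570/33149 + 0)) - 229163 = (256 + 161570/33149) - 229163 = 8647714/33149 - 229163 = -7587876573/33149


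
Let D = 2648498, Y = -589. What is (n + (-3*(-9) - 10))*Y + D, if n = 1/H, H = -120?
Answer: 316618789/120 ≈ 2.6385e+6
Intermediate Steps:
n = -1/120 (n = 1/(-120) = -1/120 ≈ -0.0083333)
(n + (-3*(-9) - 10))*Y + D = (-1/120 + (-3*(-9) - 10))*(-589) + 2648498 = (-1/120 + (27 - 10))*(-589) + 2648498 = (-1/120 + 17)*(-589) + 2648498 = (2039/120)*(-589) + 2648498 = -1200971/120 + 2648498 = 316618789/120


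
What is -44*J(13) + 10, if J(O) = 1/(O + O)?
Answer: 108/13 ≈ 8.3077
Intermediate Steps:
J(O) = 1/(2*O)
-44*J(13) + 10 = -22/13 + 10 = 108/13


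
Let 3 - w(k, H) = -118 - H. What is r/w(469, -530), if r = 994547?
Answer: -994547/409 ≈ -2431.7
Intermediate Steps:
w(k, H) = 121 + H (w(k, H) = 3 - (-118 - H) = 3 + (118 + H) = 121 + H)
r/w(469, -530) = 994547/(121 - 530) = 994547/(-409) = 994547*(-1/409) = -994547/409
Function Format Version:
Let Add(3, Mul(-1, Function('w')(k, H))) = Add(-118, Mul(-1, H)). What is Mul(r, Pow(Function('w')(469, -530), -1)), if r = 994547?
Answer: Rational(-994547, 409) ≈ -2431.7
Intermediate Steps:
Function('w')(k, H) = Add(121, H) (Function('w')(k, H) = Add(3, Mul(-1, Add(-118, Mul(-1, H)))) = Add(3, Add(118, H)) = Add(121, H))
Mul(r, Pow(Function('w')(469, -530), -1)) = Mul(994547, Pow(Add(121, -530), -1)) = Mul(994547, Pow(-409, -1)) = Mul(994547, Rational(-1, 409)) = Rational(-994547, 409)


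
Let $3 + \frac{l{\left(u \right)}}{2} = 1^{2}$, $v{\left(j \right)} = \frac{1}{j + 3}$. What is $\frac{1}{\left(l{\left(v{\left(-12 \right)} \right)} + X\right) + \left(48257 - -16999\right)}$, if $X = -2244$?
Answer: $\frac{1}{63008} \approx 1.5871 \cdot 10^{-5}$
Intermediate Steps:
$v{\left(j \right)} = \frac{1}{3 + j}$
$l{\left(u \right)} = -4$ ($l{\left(u \right)} = -6 + 2 \cdot 1^{2} = -6 + 2 \cdot 1 = -6 + 2 = -4$)
$\frac{1}{\left(l{\left(v{\left(-12 \right)} \right)} + X\right) + \left(48257 - -16999\right)} = \frac{1}{\left(-4 - 2244\right) + \left(48257 - -16999\right)} = \frac{1}{-2248 + \left(48257 + 16999\right)} = \frac{1}{-2248 + 65256} = \frac{1}{63008}$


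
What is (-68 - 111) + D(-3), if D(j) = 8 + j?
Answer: -174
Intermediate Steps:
(-68 - 111) + D(-3) = (-68 - 111) + (8 - 3) = -179 + 5 = -174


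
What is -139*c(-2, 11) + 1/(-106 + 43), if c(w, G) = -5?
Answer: 43784/63 ≈ 694.98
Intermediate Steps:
-139*c(-2, 11) + 1/(-106 + 43) = -139*(-5) + 1/(-106 + 43) = 695 + 1/(-63) = 695 - 1/63 = 43784/63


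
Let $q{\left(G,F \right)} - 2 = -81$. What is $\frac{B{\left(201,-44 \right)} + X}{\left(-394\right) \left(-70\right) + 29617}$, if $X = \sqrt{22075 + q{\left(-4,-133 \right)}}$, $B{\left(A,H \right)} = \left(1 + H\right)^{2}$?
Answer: $\frac{1849}{57197} + \frac{6 \sqrt{611}}{57197} \approx 0.03492$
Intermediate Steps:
$q{\left(G,F \right)} = -79$ ($q{\left(G,F \right)} = 2 - 81 = -79$)
$X = 6 \sqrt{611}$ ($X = \sqrt{22075 - 79} = \sqrt{21996} = 6 \sqrt{611} \approx 148.31$)
$\frac{B{\left(201,-44 \right)} + X}{\left(-394\right) \left(-70\right) + 29617} = \frac{\left(1 - 44\right)^{2} + 6 \sqrt{611}}{\left(-394\right) \left(-70\right) + 29617} = \frac{\left(-43\right)^{2} + 6 \sqrt{611}}{27580 + 29617} = \frac{1849 + 6 \sqrt{611}}{57197} = \left(1849 + 6 \sqrt{611}\right) \frac{1}{57197} = \frac{1849}{57197} + \frac{6 \sqrt{611}}{57197}$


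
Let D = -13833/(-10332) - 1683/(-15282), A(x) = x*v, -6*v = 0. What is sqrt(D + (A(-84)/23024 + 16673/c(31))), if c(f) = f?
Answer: sqrt(123078745080456081)/15107106 ≈ 23.223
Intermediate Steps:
v = 0 (v = -1/6*0 = 0)
A(x) = 0 (A(x) = x*0 = 0)
D = 1412251/974652 (D = -13833*(-1/10332) - 1683*(-1/15282) = 1537/1148 + 187/1698 = 1412251/974652 ≈ 1.4490)
sqrt(D + (A(-84)/23024 + 16673/c(31))) = sqrt(1412251/974652 + (0/23024 + 16673/31)) = sqrt(1412251/974652 + (0*(1/23024) + 16673*(1/31))) = sqrt(1412251/974652 + (0 + 16673/31)) = sqrt(1412251/974652 + 16673/31) = sqrt(16294152577/30214212) = sqrt(123078745080456081)/15107106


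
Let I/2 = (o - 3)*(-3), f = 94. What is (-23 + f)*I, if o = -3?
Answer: 2556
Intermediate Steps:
I = 36 (I = 2*((-3 - 3)*(-3)) = 2*(-6*(-3)) = 2*18 = 36)
(-23 + f)*I = (-23 + 94)*36 = 71*36 = 2556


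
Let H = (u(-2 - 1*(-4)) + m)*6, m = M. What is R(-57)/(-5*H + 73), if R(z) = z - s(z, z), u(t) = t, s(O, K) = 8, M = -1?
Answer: -65/43 ≈ -1.5116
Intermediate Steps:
m = -1
H = 6 (H = ((-2 - 1*(-4)) - 1)*6 = ((-2 + 4) - 1)*6 = (2 - 1)*6 = 1*6 = 6)
R(z) = -8 + z (R(z) = z - 1*8 = z - 8 = -8 + z)
R(-57)/(-5*H + 73) = (-8 - 57)/(-5*6 + 73) = -65/(-30 + 73) = -65/43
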